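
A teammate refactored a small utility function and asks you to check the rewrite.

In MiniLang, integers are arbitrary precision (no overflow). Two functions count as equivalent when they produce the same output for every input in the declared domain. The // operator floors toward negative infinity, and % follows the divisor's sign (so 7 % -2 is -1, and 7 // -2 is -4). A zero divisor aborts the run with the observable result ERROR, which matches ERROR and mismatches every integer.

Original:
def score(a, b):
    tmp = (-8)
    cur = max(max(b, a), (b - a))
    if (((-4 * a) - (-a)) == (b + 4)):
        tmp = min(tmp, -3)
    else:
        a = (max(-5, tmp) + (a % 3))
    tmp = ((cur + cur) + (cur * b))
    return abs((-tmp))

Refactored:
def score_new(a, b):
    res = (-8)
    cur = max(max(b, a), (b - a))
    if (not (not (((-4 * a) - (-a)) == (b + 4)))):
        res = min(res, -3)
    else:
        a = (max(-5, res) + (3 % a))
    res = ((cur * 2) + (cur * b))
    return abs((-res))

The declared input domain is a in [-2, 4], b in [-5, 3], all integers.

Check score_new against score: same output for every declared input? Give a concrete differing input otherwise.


Run the pair on a=0, b=-5.
score: tmp := -8 | cur := 0 | (((-4 * a) - (-a)) == (b + 4)): false | a := -5 | tmp := 0 | result 0
score_new: res := -8 | cur := 0 | (not (not (((-4 * a) - (-a)) == (b + 4)))): false | divide-by-zero, output ERROR
0 vs ERROR — the two versions disagree here.
verdict: not equivalent; witness: a=0, b=-5


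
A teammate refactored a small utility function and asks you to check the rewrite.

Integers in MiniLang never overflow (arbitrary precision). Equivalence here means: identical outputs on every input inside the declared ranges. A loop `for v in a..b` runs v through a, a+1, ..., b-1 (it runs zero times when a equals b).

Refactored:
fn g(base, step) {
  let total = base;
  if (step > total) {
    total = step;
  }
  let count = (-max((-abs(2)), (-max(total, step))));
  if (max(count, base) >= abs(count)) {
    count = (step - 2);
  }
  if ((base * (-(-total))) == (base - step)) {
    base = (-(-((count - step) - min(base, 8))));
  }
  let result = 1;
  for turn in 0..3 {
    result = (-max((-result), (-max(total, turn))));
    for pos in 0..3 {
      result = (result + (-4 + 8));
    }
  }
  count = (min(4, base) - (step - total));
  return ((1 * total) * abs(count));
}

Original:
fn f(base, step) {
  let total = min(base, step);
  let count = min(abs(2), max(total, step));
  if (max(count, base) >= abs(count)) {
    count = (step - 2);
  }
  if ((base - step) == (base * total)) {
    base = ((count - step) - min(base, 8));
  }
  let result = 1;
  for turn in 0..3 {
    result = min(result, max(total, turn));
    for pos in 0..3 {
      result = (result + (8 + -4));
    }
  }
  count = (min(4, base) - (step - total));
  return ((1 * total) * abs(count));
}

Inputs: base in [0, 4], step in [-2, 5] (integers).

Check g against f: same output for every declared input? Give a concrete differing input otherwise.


Not equivalent: base=1, step=-2 separates them (-2 vs 4).
f: total = -2; count = -2; (max(count, base) >= abs(count)) -> false; ((base - step) == (base * total)) -> false; result = 1; [turn=0]; result = 0; [pos=0]; result = 4; [pos=1]; result = 8; [pos=2]; result = 12; [turn=1]; result = 1; [pos=0]; result = 5; [pos=1]; result = 9; [pos=2]; result = 13; [turn=2]; result = 2; [pos=0]; result = 6; [pos=1]; result = 10; [pos=2]; result = 14; count = 1; return -2
g: total = 1; (step > total) -> false; count = 1; (max(count, base) >= abs(count)) -> true; count = -4; ((base * (-(-total))) == (base - step)) -> false; result = 1; [turn=0]; result = 1; [pos=0]; result = 5; [pos=1]; result = 9; [pos=2]; result = 13; [turn=1]; result = 1; [pos=0]; result = 5; [pos=1]; result = 9; [pos=2]; result = 13; [turn=2]; result = 2; [pos=0]; result = 6; [pos=1]; result = 10; [pos=2]; result = 14; count = 4; return 4
verdict: not equivalent; witness: base=1, step=-2


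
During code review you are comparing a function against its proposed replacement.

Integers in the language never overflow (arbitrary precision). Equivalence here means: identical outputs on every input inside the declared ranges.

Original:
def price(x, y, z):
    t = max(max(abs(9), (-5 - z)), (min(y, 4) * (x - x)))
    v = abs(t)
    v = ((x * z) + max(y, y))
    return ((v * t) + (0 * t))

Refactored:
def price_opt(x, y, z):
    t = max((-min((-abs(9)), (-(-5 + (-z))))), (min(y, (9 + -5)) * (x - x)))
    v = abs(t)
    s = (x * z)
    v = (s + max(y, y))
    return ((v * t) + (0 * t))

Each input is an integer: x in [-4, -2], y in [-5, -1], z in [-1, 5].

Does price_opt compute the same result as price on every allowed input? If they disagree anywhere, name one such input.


This is a faithful refactor — min/max/abs usage differs; constant usage differs; local variable names differ; arithmetic usage differs; statement counts differ, but the computed results match everywhere.
Tracing x=-2, y=-3, z=5: price: t := 9 | v := 9 | v := -13 | result -117 | price_opt: t := 9 | v := 9 | s := -10 | v := -13 | result -117 — matching result -117.
Sweeping the whole domain (105 inputs) finds no disagreement.
verdict: equivalent


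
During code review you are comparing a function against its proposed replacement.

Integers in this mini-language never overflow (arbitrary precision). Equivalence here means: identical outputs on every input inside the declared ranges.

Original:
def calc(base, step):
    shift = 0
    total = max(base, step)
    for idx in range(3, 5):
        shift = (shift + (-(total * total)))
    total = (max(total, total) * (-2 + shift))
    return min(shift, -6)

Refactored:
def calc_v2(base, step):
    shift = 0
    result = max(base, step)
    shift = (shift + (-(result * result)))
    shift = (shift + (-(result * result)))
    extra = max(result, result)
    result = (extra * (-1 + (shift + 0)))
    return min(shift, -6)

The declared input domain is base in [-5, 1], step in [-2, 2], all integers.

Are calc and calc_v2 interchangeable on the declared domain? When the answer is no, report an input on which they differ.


Although `-2` became `-1`, no input in the stated domain can expose it.
One worked example (base=-2, step=-1) — calc: shift = 0; total = -1; [idx=3]; shift = -1; [idx=4]; shift = -2; total = 4; return -6; calc_v2: shift = 0; result = -1; shift = -1; shift = -2; extra = -1; result = 3; return -6; agreement on -6.
Across all 35 domain points the two functions coincide.
verdict: equivalent


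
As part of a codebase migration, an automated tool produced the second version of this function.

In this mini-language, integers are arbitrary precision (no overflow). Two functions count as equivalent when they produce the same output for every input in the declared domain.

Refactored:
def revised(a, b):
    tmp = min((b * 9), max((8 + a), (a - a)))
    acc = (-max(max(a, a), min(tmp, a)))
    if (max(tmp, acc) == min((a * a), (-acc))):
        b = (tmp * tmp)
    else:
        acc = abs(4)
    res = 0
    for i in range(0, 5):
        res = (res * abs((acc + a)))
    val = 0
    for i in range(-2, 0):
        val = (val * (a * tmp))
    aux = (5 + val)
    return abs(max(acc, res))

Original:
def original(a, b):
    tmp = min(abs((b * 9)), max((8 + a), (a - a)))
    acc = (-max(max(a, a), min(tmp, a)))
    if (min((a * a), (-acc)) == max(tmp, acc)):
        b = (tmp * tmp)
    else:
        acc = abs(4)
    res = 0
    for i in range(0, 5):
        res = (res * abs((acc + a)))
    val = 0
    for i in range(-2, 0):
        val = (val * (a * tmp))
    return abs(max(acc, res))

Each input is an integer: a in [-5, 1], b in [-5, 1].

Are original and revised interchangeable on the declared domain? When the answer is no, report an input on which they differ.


The rewrite breaks on a=0, b=-5, where the results are 4 and 0.
original: tmp := 8 | acc := 0 | (min((a * a), (-acc)) == max(tmp, acc)): false | acc := 4 | res := 0 | iter i=0: | res := 0 | iter i=1: | res := 0 | iter i=2: | res := 0 | iter i=3: | res := 0 | iter i=4: | res := 0 | val := 0 | iter i=-2: | val := 0 | iter i=-1: | val := 0 | result 4
revised: tmp := -45 | acc := 0 | (max(tmp, acc) == min((a * a), (-acc))): true | b := 2025 | res := 0 | iter i=0: | res := 0 | iter i=1: | res := 0 | iter i=2: | res := 0 | iter i=3: | res := 0 | iter i=4: | res := 0 | val := 0 | iter i=-2: | val := 0 | iter i=-1: | val := 0 | aux := 5 | result 0
verdict: not equivalent; witness: a=0, b=-5


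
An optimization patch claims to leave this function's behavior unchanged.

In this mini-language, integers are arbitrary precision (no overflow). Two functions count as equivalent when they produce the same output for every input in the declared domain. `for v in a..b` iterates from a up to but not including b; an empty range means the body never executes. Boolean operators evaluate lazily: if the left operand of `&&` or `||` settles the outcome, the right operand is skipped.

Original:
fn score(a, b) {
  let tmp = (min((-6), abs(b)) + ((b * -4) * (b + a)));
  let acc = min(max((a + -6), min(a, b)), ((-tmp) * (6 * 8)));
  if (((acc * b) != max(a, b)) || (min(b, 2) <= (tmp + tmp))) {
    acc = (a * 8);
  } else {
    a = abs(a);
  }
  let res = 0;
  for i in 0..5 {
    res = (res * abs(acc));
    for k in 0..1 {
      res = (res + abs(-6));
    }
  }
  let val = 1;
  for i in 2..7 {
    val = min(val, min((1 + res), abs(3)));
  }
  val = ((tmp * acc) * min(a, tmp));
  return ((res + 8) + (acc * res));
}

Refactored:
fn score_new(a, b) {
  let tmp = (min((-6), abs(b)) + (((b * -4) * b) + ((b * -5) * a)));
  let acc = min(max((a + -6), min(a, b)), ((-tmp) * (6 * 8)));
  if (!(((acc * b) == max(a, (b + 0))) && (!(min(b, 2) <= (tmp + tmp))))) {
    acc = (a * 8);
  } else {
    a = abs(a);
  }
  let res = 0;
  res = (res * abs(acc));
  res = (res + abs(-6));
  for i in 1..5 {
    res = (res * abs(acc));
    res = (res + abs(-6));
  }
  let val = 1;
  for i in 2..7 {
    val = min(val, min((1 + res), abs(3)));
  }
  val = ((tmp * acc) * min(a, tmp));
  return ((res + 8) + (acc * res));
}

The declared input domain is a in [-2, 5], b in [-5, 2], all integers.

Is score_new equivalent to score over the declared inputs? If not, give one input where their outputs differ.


Run the pair on a=5, b=-5.
score: tmp=-6, then acc=-1, then (((acc * b) != max(a, b)) || (min(b, 2) <= (tmp + tmp))) is false, then a=5, then res=0, then (i=0), then res=0, then (k=0), then res=6, then (i=1), then res=6, then (k=0), then res=12, then (i=2), then res=12, then (k=0), then res=18, then (i=3), then res=18, then (k=0), then res=24, then (i=4), then res=24, then (k=0), then res=30, then val=1, then (i=2), then val=1, then (i=3), then val=1, then (i=4), then val=1, then (i=5), then val=1, then (i=6), then val=1, then val=-36, then returns 8
score_new: tmp=19, then acc=-912, then (!(((acc * b) == max(a, (b + 0))) && (!(min(b, 2) <= (tmp + tmp))))) is true, then acc=40, then res=0, then res=0, then res=6, then (i=1), then res=240, then res=246, then (i=2), then res=9840, then res=9846, then (i=3), then res=393840, then res=393846, then (i=4), then res=15753840, then res=15753846, then val=1, then (i=2), then val=1, then (i=3), then val=1, then (i=4), then val=1, then (i=5), then val=1, then (i=6), then val=1, then val=3800, then returns 645907694
8 != 645907694, so the rewrite changes behavior.
verdict: not equivalent; witness: a=5, b=-5


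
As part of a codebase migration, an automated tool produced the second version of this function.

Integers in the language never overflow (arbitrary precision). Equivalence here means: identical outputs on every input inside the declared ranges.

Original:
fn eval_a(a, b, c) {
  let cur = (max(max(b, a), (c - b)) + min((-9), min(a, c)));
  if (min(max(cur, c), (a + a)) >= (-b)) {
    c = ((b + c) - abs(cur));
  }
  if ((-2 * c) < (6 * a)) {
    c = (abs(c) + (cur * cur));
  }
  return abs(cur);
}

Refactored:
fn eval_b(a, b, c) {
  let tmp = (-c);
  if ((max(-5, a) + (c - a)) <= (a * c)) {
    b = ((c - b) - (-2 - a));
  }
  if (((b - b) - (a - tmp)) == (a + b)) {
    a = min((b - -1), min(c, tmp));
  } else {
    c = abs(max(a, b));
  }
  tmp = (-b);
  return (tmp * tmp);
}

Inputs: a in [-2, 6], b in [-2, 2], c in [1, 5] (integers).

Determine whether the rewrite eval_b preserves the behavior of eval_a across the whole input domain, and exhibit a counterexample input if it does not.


Not equivalent: a=-2, b=-2, c=1 separates them (6 vs 4).
eval_a: cur=-6, then (min(max(cur, c), (a + a)) >= (-b)) is false, then ((-2 * c) < (6 * a)) is false, then returns 6
eval_b: tmp=-1, then ((max(-5, a) + (c - a)) <= (a * c)) is false, then (((b - b) - (a - tmp)) == (a + b)) is false, then c=2, then tmp=2, then returns 4
verdict: not equivalent; witness: a=-2, b=-2, c=1


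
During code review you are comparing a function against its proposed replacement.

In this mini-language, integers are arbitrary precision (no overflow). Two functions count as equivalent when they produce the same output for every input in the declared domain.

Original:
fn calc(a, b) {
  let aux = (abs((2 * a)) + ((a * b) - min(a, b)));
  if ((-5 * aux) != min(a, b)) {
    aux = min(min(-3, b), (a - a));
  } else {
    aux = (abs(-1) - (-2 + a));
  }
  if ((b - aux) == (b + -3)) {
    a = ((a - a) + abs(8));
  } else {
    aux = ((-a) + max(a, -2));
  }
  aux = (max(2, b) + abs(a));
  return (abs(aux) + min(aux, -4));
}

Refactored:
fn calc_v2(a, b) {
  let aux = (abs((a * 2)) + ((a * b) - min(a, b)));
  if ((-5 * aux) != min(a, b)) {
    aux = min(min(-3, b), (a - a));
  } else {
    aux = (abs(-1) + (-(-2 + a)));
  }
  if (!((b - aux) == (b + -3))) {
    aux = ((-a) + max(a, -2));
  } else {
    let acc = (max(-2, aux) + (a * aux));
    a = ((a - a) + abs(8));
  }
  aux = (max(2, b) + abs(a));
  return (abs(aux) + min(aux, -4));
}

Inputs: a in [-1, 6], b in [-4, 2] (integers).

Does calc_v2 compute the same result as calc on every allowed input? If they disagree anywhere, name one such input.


Although min/max/abs usage differs; constant usage differs; boolean connective usage differs; arithmetic usage differs; statement counts differ; local variable names differ, 56/56 inputs agree.
verdict: equivalent


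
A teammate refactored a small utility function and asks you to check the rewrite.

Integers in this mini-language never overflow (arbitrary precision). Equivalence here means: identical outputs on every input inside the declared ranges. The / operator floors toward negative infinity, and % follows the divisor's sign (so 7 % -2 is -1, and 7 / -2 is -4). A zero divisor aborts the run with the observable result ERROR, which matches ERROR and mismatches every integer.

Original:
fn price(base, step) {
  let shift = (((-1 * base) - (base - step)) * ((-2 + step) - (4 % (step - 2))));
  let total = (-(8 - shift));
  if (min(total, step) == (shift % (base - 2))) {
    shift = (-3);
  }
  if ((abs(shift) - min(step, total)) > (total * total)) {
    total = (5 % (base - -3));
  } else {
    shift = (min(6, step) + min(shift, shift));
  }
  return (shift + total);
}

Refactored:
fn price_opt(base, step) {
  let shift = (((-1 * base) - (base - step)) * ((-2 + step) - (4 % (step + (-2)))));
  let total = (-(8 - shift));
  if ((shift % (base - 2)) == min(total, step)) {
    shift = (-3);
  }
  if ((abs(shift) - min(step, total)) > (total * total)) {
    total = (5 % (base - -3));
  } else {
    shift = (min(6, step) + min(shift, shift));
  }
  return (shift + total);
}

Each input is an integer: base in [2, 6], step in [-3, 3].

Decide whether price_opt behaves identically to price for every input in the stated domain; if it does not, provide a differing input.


The two versions differ — the changes include arithmetic usage differs.
Spot check at base=6, step=-3 — price: shift := 60 | total := 52 | (min(total, step) == (shift % (base - 2))): false | ((abs(shift) - min(step, total)) > (total * total)): false | shift := 57 | result 109. price_opt: shift := 60 | total := 52 | ((shift % (base - 2)) == min(total, step)): false | ((abs(shift) - min(step, total)) > (total * total)): false | shift := 57 | result 109. Both give 109.
Every one of the 35 inputs gives matching results.
verdict: equivalent


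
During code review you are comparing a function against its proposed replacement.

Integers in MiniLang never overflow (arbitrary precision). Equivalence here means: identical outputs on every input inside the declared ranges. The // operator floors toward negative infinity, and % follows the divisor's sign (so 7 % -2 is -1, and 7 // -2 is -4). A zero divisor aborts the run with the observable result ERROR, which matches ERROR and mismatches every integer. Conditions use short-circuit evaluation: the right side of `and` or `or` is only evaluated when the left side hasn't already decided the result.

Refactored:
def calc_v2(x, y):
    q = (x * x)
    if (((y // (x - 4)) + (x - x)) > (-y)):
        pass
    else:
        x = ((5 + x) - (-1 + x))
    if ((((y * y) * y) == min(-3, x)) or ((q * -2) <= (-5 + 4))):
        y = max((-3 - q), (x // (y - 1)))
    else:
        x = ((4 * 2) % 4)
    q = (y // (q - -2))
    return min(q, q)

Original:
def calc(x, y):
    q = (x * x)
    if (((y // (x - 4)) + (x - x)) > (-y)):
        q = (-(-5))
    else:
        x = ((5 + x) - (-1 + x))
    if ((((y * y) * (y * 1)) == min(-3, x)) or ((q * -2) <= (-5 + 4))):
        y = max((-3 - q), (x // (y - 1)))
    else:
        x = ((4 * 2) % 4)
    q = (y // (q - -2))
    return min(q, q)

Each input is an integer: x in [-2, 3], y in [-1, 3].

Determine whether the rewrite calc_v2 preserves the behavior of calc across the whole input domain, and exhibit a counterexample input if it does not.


Take x=0, y=2.
calc: q := 0 | (((y // (x - 4)) + (x - x)) > (-y)): true | q := 5 | ((((y * y) * (y * 1)) == min(-3, x)) or ((q * -2) <= (-5 + 4))): true | y := 0 | q := 0 | result 0
calc_v2: q := 0 | (((y // (x - 4)) + (x - x)) > (-y)): true | ((((y * y) * y) == min(-3, x)) or ((q * -2) <= (-5 + 4))): false | x := 0 | q := 1 | result 1
0 != 1, so the rewrite changes behavior.
verdict: not equivalent; witness: x=0, y=2


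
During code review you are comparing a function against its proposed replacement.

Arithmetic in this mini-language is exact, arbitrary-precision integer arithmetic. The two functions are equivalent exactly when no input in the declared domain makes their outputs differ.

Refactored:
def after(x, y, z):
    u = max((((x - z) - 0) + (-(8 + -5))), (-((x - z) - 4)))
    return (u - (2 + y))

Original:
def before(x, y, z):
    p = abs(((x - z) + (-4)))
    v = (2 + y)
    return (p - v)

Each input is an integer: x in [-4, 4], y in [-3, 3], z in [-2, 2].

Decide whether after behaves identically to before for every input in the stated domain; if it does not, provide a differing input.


There is a counterexample at x=2, y=-3, z=-2: 1 on one side, 2 on the other.
before: p becomes 0; next v becomes -1; next final value 1
after: u becomes 1; next final value 2
verdict: not equivalent; witness: x=2, y=-3, z=-2


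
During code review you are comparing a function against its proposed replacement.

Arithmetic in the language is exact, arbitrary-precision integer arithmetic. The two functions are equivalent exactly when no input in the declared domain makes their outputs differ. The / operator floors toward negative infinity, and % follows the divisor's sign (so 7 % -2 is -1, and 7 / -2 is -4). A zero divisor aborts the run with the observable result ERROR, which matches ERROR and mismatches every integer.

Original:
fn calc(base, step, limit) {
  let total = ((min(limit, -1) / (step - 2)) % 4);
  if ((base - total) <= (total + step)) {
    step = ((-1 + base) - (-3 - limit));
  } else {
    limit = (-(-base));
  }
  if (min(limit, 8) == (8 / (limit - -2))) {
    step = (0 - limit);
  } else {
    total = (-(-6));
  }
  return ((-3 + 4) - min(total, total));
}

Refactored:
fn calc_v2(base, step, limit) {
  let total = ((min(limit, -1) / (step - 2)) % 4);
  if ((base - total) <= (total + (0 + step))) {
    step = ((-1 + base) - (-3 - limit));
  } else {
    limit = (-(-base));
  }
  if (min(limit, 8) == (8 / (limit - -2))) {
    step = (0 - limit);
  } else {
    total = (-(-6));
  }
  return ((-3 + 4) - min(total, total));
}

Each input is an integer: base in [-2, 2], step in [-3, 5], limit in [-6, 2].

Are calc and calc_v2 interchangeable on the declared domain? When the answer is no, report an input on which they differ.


Side by side, the visible changes include: constant usage differs, and arithmetic usage differs.
Spot check at base=-2, step=5, limit=-4 — calc: total := 2 | ((base - total) <= (total + step)): true | step := -4 | (min(limit, 8) == (8 / (limit - -2))): true | step := 4 | result -1. calc_v2: total := 2 | ((base - total) <= (total + (0 + step))): true | step := -4 | (min(limit, 8) == (8 / (limit - -2))): true | step := 4 | result -1. Both give -1.
Across all 405 domain points the two functions coincide.
verdict: equivalent


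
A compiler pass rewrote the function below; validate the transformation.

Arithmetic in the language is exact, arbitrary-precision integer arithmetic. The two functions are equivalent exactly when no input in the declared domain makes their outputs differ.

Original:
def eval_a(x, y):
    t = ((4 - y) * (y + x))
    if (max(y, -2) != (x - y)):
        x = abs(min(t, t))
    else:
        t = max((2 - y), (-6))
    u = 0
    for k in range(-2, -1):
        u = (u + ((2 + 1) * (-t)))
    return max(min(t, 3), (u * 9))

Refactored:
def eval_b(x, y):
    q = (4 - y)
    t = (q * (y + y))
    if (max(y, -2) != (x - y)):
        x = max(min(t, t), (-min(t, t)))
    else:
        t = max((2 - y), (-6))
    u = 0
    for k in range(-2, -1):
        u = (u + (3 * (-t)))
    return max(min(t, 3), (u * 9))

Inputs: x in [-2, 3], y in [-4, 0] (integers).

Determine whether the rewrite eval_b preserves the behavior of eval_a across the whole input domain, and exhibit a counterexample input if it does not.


Evaluate both at x=-2, y=-4.
eval_a: t becomes -48; next (max(y, -2) != (x - y)) evaluates to true; next x becomes 48; next u becomes 0; next at k=-2:; next u becomes 144; next final value 1296
eval_b: q becomes 8; next t becomes -64; next (max(y, -2) != (x - y)) evaluates to true; next x becomes 64; next u becomes 0; next at k=-2:; next u becomes 192; next final value 1728
1296 and 1728 differ, so these are not the same function on this domain.
verdict: not equivalent; witness: x=-2, y=-4


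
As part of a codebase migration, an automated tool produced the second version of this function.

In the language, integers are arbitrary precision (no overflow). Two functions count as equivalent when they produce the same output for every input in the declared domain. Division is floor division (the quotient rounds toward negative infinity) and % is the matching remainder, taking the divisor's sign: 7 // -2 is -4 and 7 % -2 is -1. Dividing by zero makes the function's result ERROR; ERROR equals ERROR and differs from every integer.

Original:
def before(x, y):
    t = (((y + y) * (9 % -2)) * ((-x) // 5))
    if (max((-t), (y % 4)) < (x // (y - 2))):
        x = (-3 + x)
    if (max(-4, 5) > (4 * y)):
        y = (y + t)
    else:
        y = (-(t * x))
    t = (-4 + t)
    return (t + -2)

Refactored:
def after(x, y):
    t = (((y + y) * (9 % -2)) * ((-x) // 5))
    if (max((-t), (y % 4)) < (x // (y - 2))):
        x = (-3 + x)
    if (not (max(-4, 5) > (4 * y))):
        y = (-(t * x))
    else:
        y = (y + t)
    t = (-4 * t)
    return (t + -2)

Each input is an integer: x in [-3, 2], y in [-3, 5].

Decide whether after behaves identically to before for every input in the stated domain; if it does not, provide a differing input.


x=-3, y=-3 yields -6 from before but -2 from after.
verdict: not equivalent; witness: x=-3, y=-3


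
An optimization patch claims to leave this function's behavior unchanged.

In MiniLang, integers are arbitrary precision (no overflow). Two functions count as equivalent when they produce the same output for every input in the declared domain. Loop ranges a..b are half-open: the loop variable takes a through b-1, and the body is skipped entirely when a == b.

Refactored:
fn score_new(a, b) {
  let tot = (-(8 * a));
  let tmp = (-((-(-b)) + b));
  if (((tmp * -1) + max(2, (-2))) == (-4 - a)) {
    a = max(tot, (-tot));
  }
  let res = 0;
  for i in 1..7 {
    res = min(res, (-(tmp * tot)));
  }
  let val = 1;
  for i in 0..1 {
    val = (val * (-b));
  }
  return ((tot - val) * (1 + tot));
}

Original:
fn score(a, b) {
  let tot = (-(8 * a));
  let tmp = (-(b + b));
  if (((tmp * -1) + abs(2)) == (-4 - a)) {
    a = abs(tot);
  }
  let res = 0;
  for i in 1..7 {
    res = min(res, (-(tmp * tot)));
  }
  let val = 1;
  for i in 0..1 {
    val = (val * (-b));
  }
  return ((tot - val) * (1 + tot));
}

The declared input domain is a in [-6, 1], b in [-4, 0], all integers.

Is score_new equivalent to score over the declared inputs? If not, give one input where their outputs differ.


Side by side, the visible changes include: constant usage differs; and min/max/abs usage differs.
Spot check at a=0, b=-4 — score: tot := 0 | tmp := 8 | (((tmp * -1) + abs(2)) == (-4 - a)): false | res := 0 | iter i=1: | res := 0 | iter i=2: | res := 0 | iter i=3: | res := 0 | iter i=4: | res := 0 | iter i=5: | res := 0 | iter i=6: | res := 0 | val := 1 | iter i=0: | val := 4 | result -4. score_new: tot := 0 | tmp := 8 | (((tmp * -1) + max(2, (-2))) == (-4 - a)): false | res := 0 | iter i=1: | res := 0 | iter i=2: | res := 0 | iter i=3: | res := 0 | iter i=4: | res := 0 | iter i=5: | res := 0 | iter i=6: | res := 0 | val := 1 | iter i=0: | val := 4 | result -4. Both give -4.
An exhaustive pass over the 40 declared inputs shows identical outputs.
verdict: equivalent


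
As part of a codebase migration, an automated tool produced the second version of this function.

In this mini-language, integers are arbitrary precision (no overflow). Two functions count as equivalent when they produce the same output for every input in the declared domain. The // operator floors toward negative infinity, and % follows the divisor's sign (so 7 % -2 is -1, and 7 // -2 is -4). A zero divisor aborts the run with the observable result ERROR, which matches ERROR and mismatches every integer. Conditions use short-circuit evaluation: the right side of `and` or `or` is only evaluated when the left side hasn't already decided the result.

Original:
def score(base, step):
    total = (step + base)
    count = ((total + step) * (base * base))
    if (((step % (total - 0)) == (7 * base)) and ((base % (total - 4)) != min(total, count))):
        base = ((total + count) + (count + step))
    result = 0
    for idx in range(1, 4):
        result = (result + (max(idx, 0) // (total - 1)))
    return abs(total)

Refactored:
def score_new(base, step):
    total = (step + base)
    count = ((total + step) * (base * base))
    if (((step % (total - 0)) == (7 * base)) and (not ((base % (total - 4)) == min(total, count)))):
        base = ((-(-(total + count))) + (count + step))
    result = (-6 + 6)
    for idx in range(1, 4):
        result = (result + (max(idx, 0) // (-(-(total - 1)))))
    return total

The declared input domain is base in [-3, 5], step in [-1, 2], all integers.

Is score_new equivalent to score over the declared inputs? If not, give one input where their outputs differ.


The rewrite breaks on base=-3, step=-1, where the results are 4 and -4.
score: total becomes -4; next count becomes -45; next (((step % (total - 0)) == (7 * base)) and ((base % (total - 4)) != min(total, count))) evaluates to false; next result becomes 0; next at idx=1:; next result becomes -1; next at idx=2:; next result becomes -2; next at idx=3:; next result becomes -3; next final value 4
score_new: total becomes -4; next count becomes -45; next (((step % (total - 0)) == (7 * base)) and (not ((base % (total - 4)) == min(total, count)))) evaluates to false; next result becomes 0; next at idx=1:; next result becomes -1; next at idx=2:; next result becomes -2; next at idx=3:; next result becomes -3; next final value -4
verdict: not equivalent; witness: base=-3, step=-1


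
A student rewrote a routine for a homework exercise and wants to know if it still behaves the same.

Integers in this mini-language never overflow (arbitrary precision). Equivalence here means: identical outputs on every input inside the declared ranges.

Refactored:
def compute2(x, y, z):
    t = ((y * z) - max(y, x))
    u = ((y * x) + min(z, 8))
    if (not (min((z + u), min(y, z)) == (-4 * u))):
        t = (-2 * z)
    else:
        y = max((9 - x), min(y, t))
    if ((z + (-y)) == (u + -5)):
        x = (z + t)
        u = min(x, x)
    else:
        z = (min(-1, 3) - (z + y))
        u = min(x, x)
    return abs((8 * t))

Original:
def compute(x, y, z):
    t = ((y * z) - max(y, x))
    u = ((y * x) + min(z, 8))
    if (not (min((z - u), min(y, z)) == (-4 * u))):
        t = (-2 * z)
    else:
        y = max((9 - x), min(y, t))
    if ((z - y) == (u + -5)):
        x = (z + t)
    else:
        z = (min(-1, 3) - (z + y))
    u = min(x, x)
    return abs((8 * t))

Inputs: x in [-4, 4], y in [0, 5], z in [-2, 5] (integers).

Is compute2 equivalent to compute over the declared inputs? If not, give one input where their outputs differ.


Try x=-1, y=5, z=4.
compute: t=15, then u=-1, then (not (min((z - u), min(y, z)) == (-4 * u))) is false, then y=10, then ((z - y) == (u + -5)) is true, then x=19, then u=19, then returns 120
compute2: t=15, then u=-1, then (not (min((z + u), min(y, z)) == (-4 * u))) is true, then t=-8, then ((z + (-y)) == (u + -5)) is false, then z=-10, then u=-1, then returns 64
120 against 64: the behavior changed.
verdict: not equivalent; witness: x=-1, y=5, z=4


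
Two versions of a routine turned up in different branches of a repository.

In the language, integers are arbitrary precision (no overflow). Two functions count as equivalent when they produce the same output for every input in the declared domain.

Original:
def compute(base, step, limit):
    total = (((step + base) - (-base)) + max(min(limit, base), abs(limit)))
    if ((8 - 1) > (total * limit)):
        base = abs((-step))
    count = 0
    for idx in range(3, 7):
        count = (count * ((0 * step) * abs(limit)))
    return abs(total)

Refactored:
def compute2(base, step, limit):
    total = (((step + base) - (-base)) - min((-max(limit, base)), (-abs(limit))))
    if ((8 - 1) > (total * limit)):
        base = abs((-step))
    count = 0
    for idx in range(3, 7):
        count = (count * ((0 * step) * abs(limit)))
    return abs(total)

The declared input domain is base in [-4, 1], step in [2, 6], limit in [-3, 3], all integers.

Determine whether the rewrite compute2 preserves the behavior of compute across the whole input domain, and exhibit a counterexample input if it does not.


These are not equivalent — on base=1, step=2, limit=0 the outputs split (4 vs 5).
compute: total = 4; ((8 - 1) > (total * limit)) -> true; base = 2; count = 0; [idx=3]; count = 0; [idx=4]; count = 0; [idx=5]; count = 0; [idx=6]; count = 0; return 4
compute2: total = 5; ((8 - 1) > (total * limit)) -> true; base = 2; count = 0; [idx=3]; count = 0; [idx=4]; count = 0; [idx=5]; count = 0; [idx=6]; count = 0; return 5
verdict: not equivalent; witness: base=1, step=2, limit=0


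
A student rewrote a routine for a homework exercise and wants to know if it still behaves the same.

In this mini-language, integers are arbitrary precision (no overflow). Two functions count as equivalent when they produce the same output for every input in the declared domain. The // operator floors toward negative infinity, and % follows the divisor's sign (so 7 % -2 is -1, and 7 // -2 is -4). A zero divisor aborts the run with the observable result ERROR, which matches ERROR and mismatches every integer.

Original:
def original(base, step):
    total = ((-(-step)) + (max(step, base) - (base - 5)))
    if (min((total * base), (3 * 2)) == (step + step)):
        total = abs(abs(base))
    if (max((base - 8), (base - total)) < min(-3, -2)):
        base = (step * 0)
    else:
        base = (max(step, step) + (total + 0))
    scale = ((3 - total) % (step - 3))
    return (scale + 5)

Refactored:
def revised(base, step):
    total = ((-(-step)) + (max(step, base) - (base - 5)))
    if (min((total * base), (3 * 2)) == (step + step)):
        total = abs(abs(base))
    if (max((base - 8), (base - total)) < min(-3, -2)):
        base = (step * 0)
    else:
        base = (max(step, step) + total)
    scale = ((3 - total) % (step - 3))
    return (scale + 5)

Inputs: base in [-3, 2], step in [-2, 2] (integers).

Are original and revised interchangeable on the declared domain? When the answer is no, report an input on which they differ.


The two are interchangeable: arithmetic usage differs, plus constant usage differs, and every declared input agrees.
One worked example (base=0, step=-2) — original: total becomes 3; next (min((total * base), (3 * 2)) == (step + step)) evaluates to false; next (max((base - 8), (base - total)) < min(-3, -2)) evaluates to false; next base becomes 1; next scale becomes 0; next final value 5; revised: total becomes 3; next (min((total * base), (3 * 2)) == (step + step)) evaluates to false; next (max((base - 8), (base - total)) < min(-3, -2)) evaluates to false; next base becomes 1; next scale becomes 0; next final value 5; agreement on 5.
Checked all 30 inputs in the declared domain: the outputs agree on every one.
verdict: equivalent


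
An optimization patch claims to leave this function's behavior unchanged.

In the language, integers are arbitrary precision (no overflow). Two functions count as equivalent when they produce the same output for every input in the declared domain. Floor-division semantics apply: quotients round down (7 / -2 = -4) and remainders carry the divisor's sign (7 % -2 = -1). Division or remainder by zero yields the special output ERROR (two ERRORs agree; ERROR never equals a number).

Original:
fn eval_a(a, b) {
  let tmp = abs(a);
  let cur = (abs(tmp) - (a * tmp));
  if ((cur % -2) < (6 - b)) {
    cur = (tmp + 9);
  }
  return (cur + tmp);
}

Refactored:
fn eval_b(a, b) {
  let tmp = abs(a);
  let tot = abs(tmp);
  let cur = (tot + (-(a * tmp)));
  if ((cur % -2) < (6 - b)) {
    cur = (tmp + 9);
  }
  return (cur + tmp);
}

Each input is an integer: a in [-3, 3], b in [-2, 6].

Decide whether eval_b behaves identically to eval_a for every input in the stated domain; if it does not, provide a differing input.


The two versions differ — the changes include statement counts differ, arithmetic usage differs, local variable names differ.
One worked example (a=3, b=4) — eval_a: tmp = 3; cur = -6; ((cur % -2) < (6 - b)) -> true; cur = 12; return 15; eval_b: tmp = 3; tot = 3; cur = -6; ((cur % -2) < (6 - b)) -> true; cur = 12; return 15; agreement on 15.
Sweeping the whole domain (63 inputs) finds no disagreement.
verdict: equivalent


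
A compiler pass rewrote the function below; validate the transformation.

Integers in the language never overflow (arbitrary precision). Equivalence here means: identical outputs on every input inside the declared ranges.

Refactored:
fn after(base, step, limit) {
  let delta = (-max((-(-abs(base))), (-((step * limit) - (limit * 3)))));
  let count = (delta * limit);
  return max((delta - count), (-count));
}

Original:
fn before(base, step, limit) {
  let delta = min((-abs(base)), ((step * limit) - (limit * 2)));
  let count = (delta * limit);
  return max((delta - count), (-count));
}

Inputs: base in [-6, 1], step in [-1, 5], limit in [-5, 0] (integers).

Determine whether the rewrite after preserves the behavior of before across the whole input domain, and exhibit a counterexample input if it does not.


base=-6, step=4, limit=-5 yields -50 from before but -30 from after.
verdict: not equivalent; witness: base=-6, step=4, limit=-5


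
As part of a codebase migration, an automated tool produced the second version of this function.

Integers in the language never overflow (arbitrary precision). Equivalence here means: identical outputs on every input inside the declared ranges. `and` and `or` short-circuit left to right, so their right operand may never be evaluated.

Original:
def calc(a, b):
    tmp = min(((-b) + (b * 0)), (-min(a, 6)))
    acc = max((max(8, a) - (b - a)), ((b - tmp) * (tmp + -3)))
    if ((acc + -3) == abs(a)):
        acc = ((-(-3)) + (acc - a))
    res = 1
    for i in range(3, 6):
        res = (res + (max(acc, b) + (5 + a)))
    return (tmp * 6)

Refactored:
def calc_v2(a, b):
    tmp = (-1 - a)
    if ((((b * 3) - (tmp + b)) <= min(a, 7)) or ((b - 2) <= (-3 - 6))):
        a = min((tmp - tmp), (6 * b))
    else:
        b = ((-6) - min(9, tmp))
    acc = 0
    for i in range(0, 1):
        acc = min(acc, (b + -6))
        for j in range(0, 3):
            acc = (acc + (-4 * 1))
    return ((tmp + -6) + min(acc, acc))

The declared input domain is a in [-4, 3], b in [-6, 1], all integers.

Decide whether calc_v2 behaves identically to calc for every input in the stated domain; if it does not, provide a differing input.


Not equivalent: a=-4, b=-6 separates them (24 vs -27).
calc: tmp = 4; acc = 10; ((acc + -3) == abs(a)) -> false; res = 1; [i=3]; res = 12; [i=4]; res = 23; [i=5]; res = 34; return 24
calc_v2: tmp = 3; ((((b * 3) - (tmp + b)) <= min(a, 7)) or ((b - 2) <= (-3 - 6))) -> true; a = -36; acc = 0; [i=0]; acc = -12; [j=0]; acc = -16; [j=1]; acc = -20; [j=2]; acc = -24; return -27
verdict: not equivalent; witness: a=-4, b=-6


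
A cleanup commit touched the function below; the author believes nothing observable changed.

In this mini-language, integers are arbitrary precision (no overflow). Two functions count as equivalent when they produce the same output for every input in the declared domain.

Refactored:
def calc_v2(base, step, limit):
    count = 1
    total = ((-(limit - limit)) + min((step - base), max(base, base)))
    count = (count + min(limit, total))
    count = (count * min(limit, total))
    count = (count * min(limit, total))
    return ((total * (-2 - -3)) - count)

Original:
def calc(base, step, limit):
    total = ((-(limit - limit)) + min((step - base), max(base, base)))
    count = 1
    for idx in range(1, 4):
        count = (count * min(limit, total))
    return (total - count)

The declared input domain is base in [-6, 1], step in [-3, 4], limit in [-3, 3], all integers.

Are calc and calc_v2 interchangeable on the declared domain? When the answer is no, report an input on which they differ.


Not equivalent: base=-6, step=-3, limit=-3 separates them (210 vs 174).
calc: total = -6; count = 1; [idx=1]; count = -6; [idx=2]; count = 36; [idx=3]; count = -216; return 210
calc_v2: count = 1; total = -6; count = -5; count = 30; count = -180; return 174
verdict: not equivalent; witness: base=-6, step=-3, limit=-3


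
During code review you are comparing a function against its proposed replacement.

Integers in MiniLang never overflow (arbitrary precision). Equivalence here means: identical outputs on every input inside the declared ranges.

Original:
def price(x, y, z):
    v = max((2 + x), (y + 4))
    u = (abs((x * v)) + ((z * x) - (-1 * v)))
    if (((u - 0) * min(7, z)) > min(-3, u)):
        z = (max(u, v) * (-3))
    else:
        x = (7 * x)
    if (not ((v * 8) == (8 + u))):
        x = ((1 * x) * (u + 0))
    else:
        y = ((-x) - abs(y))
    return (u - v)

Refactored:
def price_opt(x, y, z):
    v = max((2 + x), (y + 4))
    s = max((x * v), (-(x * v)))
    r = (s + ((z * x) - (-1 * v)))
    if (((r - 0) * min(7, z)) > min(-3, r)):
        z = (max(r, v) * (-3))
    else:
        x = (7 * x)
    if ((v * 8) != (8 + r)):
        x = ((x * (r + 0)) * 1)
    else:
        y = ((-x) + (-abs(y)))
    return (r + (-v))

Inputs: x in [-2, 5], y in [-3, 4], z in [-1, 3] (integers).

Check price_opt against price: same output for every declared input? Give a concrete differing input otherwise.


Equivalent — the differences include local variable names differ; also arithmetic usage differs; also statement counts differ; also comparison usage differs; also min/max/abs usage differs; also boolean connective usage differs, yet no declared input distinguishes the two.
As a probe, take x=-1, y=1, z=2: price runs v = 5; u = 8; (((u - 0) * min(7, z)) > min(-3, u)) -> true; z = -24; (not ((v * 8) == (8 + u))) -> true; x = -8; return 3; price_opt runs v = 5; s = 5; r = 8; (((r - 0) * min(7, z)) > min(-3, r)) -> true; z = -24; ((v * 8) != (8 + r)) -> true; x = -8; return 3; both end at 3.
Across all 320 domain points the two functions coincide.
verdict: equivalent
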